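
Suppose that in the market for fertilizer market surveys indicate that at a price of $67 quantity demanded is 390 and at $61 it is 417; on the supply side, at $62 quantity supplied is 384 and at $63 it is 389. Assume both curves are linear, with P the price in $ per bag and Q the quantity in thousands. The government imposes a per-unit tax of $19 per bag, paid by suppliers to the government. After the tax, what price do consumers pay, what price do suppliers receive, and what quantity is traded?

Demand slope: (417 − 390)/(61 − 67) = -4.5, so Qd = 691.5 − 4.5P.
Supply slope: (389 − 384)/(63 − 62) = 5, so Qs = 5P + 74.
Without the tax, 691.5 − 4.5P = 5P + 74 gives 9.5P = 617.5, so P* = $65 and Q* = 399.
With the tax collected from suppliers, supply shifts: Qs = 5(P − 19) + 74.
Solving gives Q = 354 with consumers paying $75 and suppliers receiving $56 (the $19 wedge).

Consumers pay $75; suppliers receive $56; quantity = 354.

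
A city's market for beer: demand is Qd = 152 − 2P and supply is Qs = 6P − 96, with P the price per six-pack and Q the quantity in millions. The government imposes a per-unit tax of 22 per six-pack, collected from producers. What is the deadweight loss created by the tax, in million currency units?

Deadweight loss = 363 million.

Without the tax, 152 − 2P = 6P − 96 gives 8P = 248, so P* = 31 and Q* = 90.
With the tax collected from producers, supply shifts: Qs = 6(P − 22) − 96.
Solving gives Q = 57 with buyers paying 47.5 and producers receiving 25.5 (the 22 wedge).
Quantity falls by |ΔQ| = |90 − 57| = 33.
DWL = ½ · t · |ΔQ| = ½ · 22 · 33 = 363.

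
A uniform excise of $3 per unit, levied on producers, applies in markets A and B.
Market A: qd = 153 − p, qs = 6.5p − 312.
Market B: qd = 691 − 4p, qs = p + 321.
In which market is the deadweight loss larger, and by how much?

Market A: pre-tax p* = $62, q* = 91; post-tax q = 88.4; deadweight loss = $3.9.
Market B: pre-tax p* = $74, q* = 395; post-tax q = 392.6; deadweight loss = $3.6.
Difference: $3.9 vs $3.6 → market A is larger by $0.3.

Market A, by $0.3.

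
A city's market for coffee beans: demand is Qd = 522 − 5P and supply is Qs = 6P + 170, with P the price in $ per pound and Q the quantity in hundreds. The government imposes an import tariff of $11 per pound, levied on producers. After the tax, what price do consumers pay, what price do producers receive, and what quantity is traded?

Before the tax: set 522 − 5P = 6P + 170 → P* = $32, Q* = 362.
With the tax collected from producers, supply shifts: Qs = 6(P − 11) + 170.
New equilibrium: consumers pay $38, producers receive $27, Q = 332. (Wedge: Pb − Ps = 11.)

Consumers pay $38; producers receive $27; quantity = 332.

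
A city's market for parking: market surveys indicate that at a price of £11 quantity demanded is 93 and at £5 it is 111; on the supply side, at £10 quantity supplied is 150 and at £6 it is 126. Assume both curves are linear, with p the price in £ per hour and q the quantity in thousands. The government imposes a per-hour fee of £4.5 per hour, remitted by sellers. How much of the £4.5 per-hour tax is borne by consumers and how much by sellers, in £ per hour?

Demand slope: (111 − 93)/(5 − 11) = -3, so qd = 126 − 3p.
Supply slope: (126 − 150)/(6 − 10) = 6, so qs = 6p + 90.
Without the tax, 126 − 3p = 6p + 90 gives 9p = 36, so p* = £4 and q* = 114.
With the tax collected from sellers, supply shifts: qs = 6(p − 4.5) + 90.
New equilibrium: consumers pay £7, sellers receive £2.5, q = 105. (Wedge: pb − ps = 4.5.)
Burden on consumers: £3; on sellers: £1.5. (They sum to £4.5.)

Consumers bear £3 per hour; sellers bear £1.5 per hour.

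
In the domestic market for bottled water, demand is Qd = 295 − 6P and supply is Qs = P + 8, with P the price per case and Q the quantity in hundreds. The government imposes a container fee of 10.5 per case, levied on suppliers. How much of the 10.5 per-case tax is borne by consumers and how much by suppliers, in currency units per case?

Without the tax, 295 − 6P = P + 8 gives 7P = 287, so P* = 41 and Q* = 49.
With the tax collected from suppliers, supply shifts: Qs = (P − 10.5) + 8.
New equilibrium: consumers pay 42.5, suppliers receive 32, Q = 40. (Wedge: Pb − Ps = 10.5.)
Burden on consumers: 1.5; on suppliers: 9. (They sum to 10.5.)

Consumers bear 1.5 per case; suppliers bear 9 per case.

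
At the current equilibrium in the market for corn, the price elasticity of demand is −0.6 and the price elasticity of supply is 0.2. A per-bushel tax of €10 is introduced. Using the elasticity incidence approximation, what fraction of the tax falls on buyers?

Buyers' share ≈ 0.25.

Incidence ratio: buyers' share ≈ εs / (εs + |εd|) = 0.2 / (0.2 + 0.6) = 0.25.
Supply is the less elastic side, so buyers bear the smaller share.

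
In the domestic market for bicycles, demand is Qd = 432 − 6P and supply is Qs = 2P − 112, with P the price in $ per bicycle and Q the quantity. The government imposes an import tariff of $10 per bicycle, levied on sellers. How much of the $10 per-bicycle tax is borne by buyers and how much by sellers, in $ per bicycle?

Buyers bear $2.5 per bicycle; sellers bear $7.5 per bicycle.

Before the tax: set 432 − 6P = 2P − 112 → P* = $68, Q* = 24.
With the tax collected from sellers, supply shifts: Qs = 2(P − 10) − 112.
Solving gives Q = 9 with buyers paying $70.5 and sellers receiving $60.5 (the $10 wedge).
Burden on buyers: $2.5; on sellers: $7.5. (They sum to $10.)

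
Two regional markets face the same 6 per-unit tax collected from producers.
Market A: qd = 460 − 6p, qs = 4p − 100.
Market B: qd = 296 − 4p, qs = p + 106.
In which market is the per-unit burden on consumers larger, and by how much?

Market A: pre-tax p* = 56, q* = 124; post-tax q = 109.6; per-unit burden on consumers = 2.4.
Market B: pre-tax p* = 38, q* = 144; post-tax q = 139.2; per-unit burden on consumers = 1.2.
Difference: 2.4 vs 1.2 → market A is larger by 1.2.

Market A, by 1.2.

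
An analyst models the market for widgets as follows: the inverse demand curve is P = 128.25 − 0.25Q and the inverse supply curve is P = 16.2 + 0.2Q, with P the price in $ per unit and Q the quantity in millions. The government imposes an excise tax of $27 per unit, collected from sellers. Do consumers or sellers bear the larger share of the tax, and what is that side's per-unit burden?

Rewrite in direct form: Qd = 513 − 4P and Qs = 5P − 81.
Without the tax, 513 − 4P = 5P − 81 gives 9P = 594, so P* = $66 and Q* = 249.
With the tax collected from sellers, supply shifts: Qs = 5(P − 27) − 81.
New equilibrium: consumers pay $81, sellers receive $54, Q = 189. (Wedge: Pb − Ps = 27.)
Per-unit burden: consumers $15, sellers $12.
Consumers take the larger share because demand is less price-elastic here (demand slope 4 vs supply slope 5).
The less price-elastic side of the market bears the larger share of a per-unit tax.

Consumers bear the larger share: $15 per unit.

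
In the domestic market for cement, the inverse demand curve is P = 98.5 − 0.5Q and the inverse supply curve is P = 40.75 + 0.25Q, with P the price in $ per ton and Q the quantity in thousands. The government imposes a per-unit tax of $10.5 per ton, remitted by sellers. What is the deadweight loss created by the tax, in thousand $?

Inverting to Q(P) form: Qd = 197 − 2P; Qs = 4P − 163.
Without the tax, 197 − 2P = 4P − 163 gives 6P = 360, so P* = $60 and Q* = 77.
With the tax collected from sellers, supply shifts: Qs = 4(P − 10.5) − 163.
New equilibrium: buyers pay $67, sellers receive $56.5, Q = 63. (Wedge: Pb − Ps = 10.5.)
Quantity falls by |ΔQ| = |77 − 63| = 14.
DWL = ½ · t · |ΔQ| = ½ · 10.5 · 14 = $73.5.

Deadweight loss = $73.5 thousand.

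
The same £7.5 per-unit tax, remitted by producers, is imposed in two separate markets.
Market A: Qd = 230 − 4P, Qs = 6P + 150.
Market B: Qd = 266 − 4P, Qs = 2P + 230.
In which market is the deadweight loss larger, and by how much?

Market A: pre-tax P* = £8, Q* = 198; post-tax Q = 180; deadweight loss = £67.5.
Market B: pre-tax P* = £6, Q* = 242; post-tax Q = 232; deadweight loss = £37.5.
Difference: £67.5 vs £37.5 → market A is larger by £30.

Market A, by £30.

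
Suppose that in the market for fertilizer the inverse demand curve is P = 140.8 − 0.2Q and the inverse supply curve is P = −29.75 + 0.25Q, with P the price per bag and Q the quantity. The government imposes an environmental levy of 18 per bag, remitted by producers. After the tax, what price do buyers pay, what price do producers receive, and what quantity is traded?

Rewrite in direct form: Qd = 704 − 5P and Qs = 4P + 119.
Without the tax, 704 − 5P = 4P + 119 gives 9P = 585, so P* = 65 and Q* = 379.
With the tax collected from producers, supply shifts: Qs = 4(P − 18) + 119.
Solving gives Q = 339 with buyers paying 73 and producers receiving 55 (the 18 wedge).

Buyers pay 73; producers receive 55; quantity = 339.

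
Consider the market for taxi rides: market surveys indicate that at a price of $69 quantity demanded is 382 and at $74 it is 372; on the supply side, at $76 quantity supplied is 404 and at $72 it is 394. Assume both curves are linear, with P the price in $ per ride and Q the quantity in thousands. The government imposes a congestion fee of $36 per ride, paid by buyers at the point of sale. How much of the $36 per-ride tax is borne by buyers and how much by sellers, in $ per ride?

Demand slope: (372 − 382)/(74 − 69) = -2, so Qd = 520 − 2P.
Supply slope: (394 − 404)/(72 − 76) = 2.5, so Qs = 2.5P + 214.
Without the tax, 520 − 2P = 2.5P + 214 gives 4.5P = 306, so P* = $68 and Q* = 384.
With the tax collected from buyers, demand (in seller-price terms) shifts: Qd = 520 − 2(P + 36).
Solving gives Q = 344 with buyers paying $88 and sellers receiving $52 (the $36 wedge).
Burden on buyers: $20; on sellers: $16. (They sum to $36.)
The less price-elastic side of the market bears the larger share of a per-unit tax.

Buyers bear $20 per ride; sellers bear $16 per ride.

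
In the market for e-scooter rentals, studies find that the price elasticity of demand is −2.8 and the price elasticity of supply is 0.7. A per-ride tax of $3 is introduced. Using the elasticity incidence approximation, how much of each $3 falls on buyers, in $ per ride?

Buyers bear ≈ $0.6 per ride.

Incidence ratio: buyers' share ≈ εs / (εs + |εd|) = 0.7 / (0.7 + 2.8) = 0.2.
So buyers bear ≈ 0.2 × $3 = $0.6; suppliers bear $2.4.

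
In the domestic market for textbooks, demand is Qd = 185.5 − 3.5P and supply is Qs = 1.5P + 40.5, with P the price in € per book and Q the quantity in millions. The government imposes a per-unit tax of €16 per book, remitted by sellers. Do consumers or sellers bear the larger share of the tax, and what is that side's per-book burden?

Without the tax, 185.5 − 3.5P = 1.5P + 40.5 gives 5P = 145, so P* = €29 and Q* = 84.
With the tax collected from sellers, supply shifts: Qs = 1.5(P − 16) + 40.5.
Solving gives Q = 67.2 with consumers paying €33.8 and sellers receiving €17.8 (the €16 wedge).
Per-book burden: consumers €4.8, sellers €11.2.
Sellers take the larger share because supply is less price-elastic here (demand slope 3.5 vs supply slope 1.5).
The less price-elastic side of the market bears the larger share of a per-unit tax.

Sellers bear the larger share: €11.2 per book.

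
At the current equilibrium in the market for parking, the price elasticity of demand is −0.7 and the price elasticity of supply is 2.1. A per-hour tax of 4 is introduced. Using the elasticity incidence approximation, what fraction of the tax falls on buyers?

Buyers' share ≈ 0.75.

Incidence ratio: buyers' share ≈ εs / (εs + |εd|) = 2.1 / (2.1 + 0.7) = 0.75.
Supply is the more elastic side, so buyers bear the larger share.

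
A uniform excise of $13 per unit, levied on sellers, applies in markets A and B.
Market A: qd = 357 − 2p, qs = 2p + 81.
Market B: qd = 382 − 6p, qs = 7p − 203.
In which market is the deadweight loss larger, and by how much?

Market A: pre-tax p* = $69, q* = 219; post-tax q = 206; deadweight loss = $84.5.
Market B: pre-tax p* = $45, q* = 112; post-tax q = 70; deadweight loss = $273.
Difference: $84.5 vs $273 → market B is larger by $188.5.

Market B, by $188.5.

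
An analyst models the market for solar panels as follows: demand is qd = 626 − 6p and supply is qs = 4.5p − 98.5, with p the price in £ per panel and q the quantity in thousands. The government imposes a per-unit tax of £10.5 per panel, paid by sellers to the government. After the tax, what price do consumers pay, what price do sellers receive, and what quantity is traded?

Before the tax: set 626 − 6p = 4.5p − 98.5 → p* = £69, q* = 212.
With the tax collected from sellers, supply shifts: qs = 4.5(p − 10.5) − 98.5.
New equilibrium: consumers pay £73.5, sellers receive £63, q = 185. (Wedge: pb − ps = 10.5.)
The less price-elastic side of the market bears the larger share of a per-unit tax.

Consumers pay £73.5; sellers receive £63; quantity = 185.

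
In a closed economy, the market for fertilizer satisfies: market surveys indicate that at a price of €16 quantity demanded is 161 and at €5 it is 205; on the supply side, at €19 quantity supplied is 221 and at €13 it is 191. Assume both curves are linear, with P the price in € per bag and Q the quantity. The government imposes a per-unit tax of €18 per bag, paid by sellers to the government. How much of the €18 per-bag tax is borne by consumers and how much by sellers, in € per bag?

Consumers bear €10 per bag; sellers bear €8 per bag.

Demand slope: (205 − 161)/(5 − 16) = -4, so Qd = 225 − 4P.
Supply slope: (191 − 221)/(13 − 19) = 5, so Qs = 5P + 126.
Before the tax: set 225 − 4P = 5P + 126 → P* = €11, Q* = 181.
With the tax collected from sellers, supply shifts: Qs = 5(P − 18) + 126.
New equilibrium: consumers pay €21, sellers receive €3, Q = 141. (Wedge: Pb − Ps = 18.)
Burden on consumers: €10; on sellers: €8. (They sum to €18.)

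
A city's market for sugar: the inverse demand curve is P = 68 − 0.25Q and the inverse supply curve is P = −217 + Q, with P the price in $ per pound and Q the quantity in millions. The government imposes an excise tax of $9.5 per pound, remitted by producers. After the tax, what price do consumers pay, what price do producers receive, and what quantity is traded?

Consumers pay $12.9; producers receive $3.4; quantity = 220.4.

Inverting to Q(P) form: Qd = 272 − 4P; Qs = P + 217.
Before the tax: set 272 − 4P = P + 217 → P* = $11, Q* = 228.
With the tax collected from producers, supply shifts: Qs = (P − 9.5) + 217.
New equilibrium: consumers pay $12.9, producers receive $3.4, Q = 220.4. (Wedge: Pb − Ps = 9.5.)
The less price-elastic side of the market bears the larger share of a per-unit tax.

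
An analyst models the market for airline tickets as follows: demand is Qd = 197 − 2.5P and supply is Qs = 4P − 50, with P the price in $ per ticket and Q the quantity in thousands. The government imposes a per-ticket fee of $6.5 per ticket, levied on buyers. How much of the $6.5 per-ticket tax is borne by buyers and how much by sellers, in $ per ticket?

Before the tax: set 197 − 2.5P = 4P − 50 → P* = $38, Q* = 102.
With the tax collected from buyers, demand (in seller-price terms) shifts: Qd = 197 − 2.5(P + 6.5).
Solving gives Q = 92 with buyers paying $42 and sellers receiving $35.5 (the $6.5 wedge).
Burden on buyers: $4; on sellers: $2.5. (They sum to $6.5.)
The less price-elastic side of the market bears the larger share of a per-unit tax.

Buyers bear $4 per ticket; sellers bear $2.5 per ticket.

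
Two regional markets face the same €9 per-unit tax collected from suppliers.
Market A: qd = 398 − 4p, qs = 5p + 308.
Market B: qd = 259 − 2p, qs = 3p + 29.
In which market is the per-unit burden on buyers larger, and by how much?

Market A: pre-tax p* = €10, q* = 358; post-tax q = 338; per-unit burden on buyers = €5.
Market B: pre-tax p* = €46, q* = 167; post-tax q = 156.2; per-unit burden on buyers = €5.4.
Difference: €5 vs €5.4 → market B is larger by €0.4.

Market B, by €0.4.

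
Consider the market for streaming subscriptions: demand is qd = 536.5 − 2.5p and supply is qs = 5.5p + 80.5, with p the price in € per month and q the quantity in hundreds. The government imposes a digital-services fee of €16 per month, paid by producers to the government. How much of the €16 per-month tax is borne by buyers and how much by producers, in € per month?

Without the tax, 536.5 − 2.5p = 5.5p + 80.5 gives 8p = 456, so p* = €57 and q* = 394.
With the tax collected from producers, supply shifts: qs = 5.5(p − 16) + 80.5.
Solving gives q = 366.5 with buyers paying €68 and producers receiving €52 (the €16 wedge).
Burden on buyers: €11; on producers: €5. (They sum to €16.)
The less price-elastic side of the market bears the larger share of a per-unit tax.

Buyers bear €11 per month; producers bear €5 per month.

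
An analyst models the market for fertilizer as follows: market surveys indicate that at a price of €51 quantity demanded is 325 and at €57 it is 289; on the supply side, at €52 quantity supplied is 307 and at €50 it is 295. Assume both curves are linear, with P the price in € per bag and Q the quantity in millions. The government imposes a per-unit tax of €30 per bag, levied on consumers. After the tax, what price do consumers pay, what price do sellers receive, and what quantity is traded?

Consumers pay €68; sellers receive €38; quantity = 223.

Demand slope: (289 − 325)/(57 − 51) = -6, so Qd = 631 − 6P.
Supply slope: (295 − 307)/(50 − 52) = 6, so Qs = 6P − 5.
Before the tax: set 631 − 6P = 6P − 5 → P* = €53, Q* = 313.
With the tax collected from consumers, demand (in seller-price terms) shifts: Qd = 631 − 6(P + 30).
New equilibrium: consumers pay €68, sellers receive €38, Q = 223. (Wedge: Pb − Ps = 30.)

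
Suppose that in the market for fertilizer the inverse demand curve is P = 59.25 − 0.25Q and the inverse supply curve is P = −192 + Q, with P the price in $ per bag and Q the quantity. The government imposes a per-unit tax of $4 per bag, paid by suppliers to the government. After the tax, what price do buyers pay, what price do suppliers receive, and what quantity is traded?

Rewrite in direct form: Qd = 237 − 4P and Qs = P + 192.
Without the tax, 237 − 4P = P + 192 gives 5P = 45, so P* = $9 and Q* = 201.
With the tax collected from suppliers, supply shifts: Qs = (P − 4) + 192.
New equilibrium: buyers pay $9.8, suppliers receive $5.8, Q = 197.8. (Wedge: Pb − Ps = 4.)
The less price-elastic side of the market bears the larger share of a per-unit tax.

Buyers pay $9.8; suppliers receive $5.8; quantity = 197.8.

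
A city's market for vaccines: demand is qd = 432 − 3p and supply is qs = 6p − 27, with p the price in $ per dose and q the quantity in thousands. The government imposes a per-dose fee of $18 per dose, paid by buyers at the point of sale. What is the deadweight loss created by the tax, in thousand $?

Without the tax, 432 − 3p = 6p − 27 gives 9p = 459, so p* = $51 and q* = 279.
With the tax collected from buyers, demand (in seller-price terms) shifts: qd = 432 − 3(p + 18).
New equilibrium: buyers pay $63, sellers receive $45, q = 243. (Wedge: pb − ps = 18.)
Quantity falls by |ΔQ| = |279 − 243| = 36.
DWL = ½ · t · |ΔQ| = ½ · 18 · 36 = $324.

Deadweight loss = $324 thousand.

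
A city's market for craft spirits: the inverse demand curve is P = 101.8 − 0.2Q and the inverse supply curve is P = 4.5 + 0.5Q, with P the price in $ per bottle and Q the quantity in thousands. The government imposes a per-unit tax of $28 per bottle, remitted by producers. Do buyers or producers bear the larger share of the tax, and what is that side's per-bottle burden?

Producers bear the larger share: $20 per bottle.

Rewrite in direct form: Qd = 509 − 5P and Qs = 2P − 9.
Before the tax: set 509 − 5P = 2P − 9 → P* = $74, Q* = 139.
With the tax collected from producers, supply shifts: Qs = 2(P − 28) − 9.
New equilibrium: buyers pay $82, producers receive $54, Q = 99. (Wedge: Pb − Ps = 28.)
Per-bottle burden: buyers $8, producers $20.
Producers take the larger share because supply is less price-elastic here (demand slope 5 vs supply slope 2).
The less price-elastic side of the market bears the larger share of a per-unit tax.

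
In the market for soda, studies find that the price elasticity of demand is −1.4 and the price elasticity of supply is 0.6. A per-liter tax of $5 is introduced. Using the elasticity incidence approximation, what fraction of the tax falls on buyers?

Incidence ratio: buyers' share ≈ εs / (εs + |εd|) = 0.6 / (0.6 + 1.4) = 0.3.
Supply is the less elastic side, so buyers bear the smaller share.

Buyers' share ≈ 0.3.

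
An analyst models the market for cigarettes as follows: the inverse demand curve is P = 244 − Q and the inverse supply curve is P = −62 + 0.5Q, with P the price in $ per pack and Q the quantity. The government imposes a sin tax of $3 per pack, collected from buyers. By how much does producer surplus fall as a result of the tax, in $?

Rewrite in direct form: Qd = 244 − P and Qs = 2P + 124.
Without the tax, 244 − P = 2P + 124 gives 3P = 120, so P* = $40 and Q* = 204.
With the tax collected from buyers, demand (in seller-price terms) shifts: Qd = 244 − (P + 3).
Solving gives Q = 202 with buyers paying $42 and producers receiving $39 (the $3 wedge).
ΔPS is the trapezoid between Q = 202 and Q = 204 of height $1: ½ · (204 + 202) · 1 = $203.

Producer surplus falls by $203.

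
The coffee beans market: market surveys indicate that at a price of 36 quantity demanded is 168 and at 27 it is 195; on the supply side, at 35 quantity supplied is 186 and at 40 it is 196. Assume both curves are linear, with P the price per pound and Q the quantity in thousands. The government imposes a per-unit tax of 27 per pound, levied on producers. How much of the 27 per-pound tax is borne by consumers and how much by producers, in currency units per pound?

Demand slope: (195 − 168)/(27 − 36) = -3, so Qd = 276 − 3P.
Supply slope: (196 − 186)/(40 − 35) = 2, so Qs = 2P + 116.
Before the tax: set 276 − 3P = 2P + 116 → P* = 32, Q* = 180.
With the tax collected from producers, supply shifts: Qs = 2(P − 27) + 116.
Solving gives Q = 147.6 with consumers paying 42.8 and producers receiving 15.8 (the 27 wedge).
Burden on consumers: 10.8; on producers: 16.2. (They sum to 27.)
The less price-elastic side of the market bears the larger share of a per-unit tax.

Consumers bear 10.8 per pound; producers bear 16.2 per pound.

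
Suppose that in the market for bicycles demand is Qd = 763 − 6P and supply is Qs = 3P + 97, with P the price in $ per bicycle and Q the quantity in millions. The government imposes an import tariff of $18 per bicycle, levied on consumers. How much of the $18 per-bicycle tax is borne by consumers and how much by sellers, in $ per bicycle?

Consumers bear $6 per bicycle; sellers bear $12 per bicycle.

Before the tax: set 763 − 6P = 3P + 97 → P* = $74, Q* = 319.
With the tax collected from consumers, demand (in seller-price terms) shifts: Qd = 763 − 6(P + 18).
New equilibrium: consumers pay $80, sellers receive $62, Q = 283. (Wedge: Pb − Ps = 18.)
Burden on consumers: $6; on sellers: $12. (They sum to $18.)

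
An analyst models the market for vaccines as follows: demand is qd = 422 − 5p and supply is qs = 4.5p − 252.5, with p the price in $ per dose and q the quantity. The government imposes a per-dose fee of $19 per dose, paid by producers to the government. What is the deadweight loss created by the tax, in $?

Deadweight loss = $427.5.

Before the tax: set 422 − 5p = 4.5p − 252.5 → p* = $71, q* = 67.
With the tax collected from producers, supply shifts: qs = 4.5(p − 19) − 252.5.
New equilibrium: buyers pay $80, producers receive $61, q = 22. (Wedge: pb − ps = 19.)
Quantity falls by |ΔQ| = |67 − 22| = 45.
DWL = ½ · t · |ΔQ| = ½ · 19 · 45 = $427.5.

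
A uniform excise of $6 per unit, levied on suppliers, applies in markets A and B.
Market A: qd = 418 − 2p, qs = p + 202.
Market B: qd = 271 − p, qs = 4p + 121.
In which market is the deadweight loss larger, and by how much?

Market A: pre-tax p* = $72, q* = 274; post-tax q = 270; deadweight loss = $12.
Market B: pre-tax p* = $30, q* = 241; post-tax q = 236.2; deadweight loss = $14.4.
Difference: $12 vs $14.4 → market B is larger by $2.4.

Market B, by $2.4.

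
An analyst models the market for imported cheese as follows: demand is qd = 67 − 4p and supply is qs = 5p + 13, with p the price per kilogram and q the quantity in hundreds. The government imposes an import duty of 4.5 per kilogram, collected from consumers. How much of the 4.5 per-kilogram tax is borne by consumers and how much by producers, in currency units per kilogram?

Without the tax, 67 − 4p = 5p + 13 gives 9p = 54, so p* = 6 and q* = 43.
With the tax collected from consumers, demand (in seller-price terms) shifts: qd = 67 − 4(p + 4.5).
New equilibrium: consumers pay 8.5, producers receive 4, q = 33. (Wedge: pb − ps = 4.5.)
Burden on consumers: 2.5; on producers: 2. (They sum to 4.5.)
The less price-elastic side of the market bears the larger share of a per-unit tax.

Consumers bear 2.5 per kilogram; producers bear 2 per kilogram.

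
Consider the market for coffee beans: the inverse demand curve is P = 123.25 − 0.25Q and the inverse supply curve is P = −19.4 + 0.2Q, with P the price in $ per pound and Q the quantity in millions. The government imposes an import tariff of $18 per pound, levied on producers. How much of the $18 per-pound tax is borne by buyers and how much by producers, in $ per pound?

Buyers bear $10 per pound; producers bear $8 per pound.

Rewrite in direct form: Qd = 493 − 4P and Qs = 5P + 97.
Before the tax: set 493 − 4P = 5P + 97 → P* = $44, Q* = 317.
With the tax collected from producers, supply shifts: Qs = 5(P − 18) + 97.
New equilibrium: buyers pay $54, producers receive $36, Q = 277. (Wedge: Pb − Ps = 18.)
Burden on buyers: $10; on producers: $8. (They sum to $18.)
The less price-elastic side of the market bears the larger share of a per-unit tax.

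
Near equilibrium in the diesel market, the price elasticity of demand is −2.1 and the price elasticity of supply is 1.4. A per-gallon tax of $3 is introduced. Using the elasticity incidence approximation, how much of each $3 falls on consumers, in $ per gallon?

Consumers bear ≈ $1.2 per gallon.

Incidence ratio: consumers' share ≈ εs / (εs + |εd|) = 1.4 / (1.4 + 2.1) = 0.4.
So consumers bear ≈ 0.4 × $3 = $1.2; suppliers bear $1.8.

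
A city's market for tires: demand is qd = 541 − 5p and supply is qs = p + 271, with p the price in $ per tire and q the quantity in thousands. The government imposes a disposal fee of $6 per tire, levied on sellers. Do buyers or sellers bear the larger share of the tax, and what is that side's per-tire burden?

Sellers bear the larger share: $5 per tire.

Without the tax, 541 − 5p = p + 271 gives 6p = 270, so p* = $45 and q* = 316.
With the tax collected from sellers, supply shifts: qs = (p − 6) + 271.
New equilibrium: buyers pay $46, sellers receive $40, q = 311. (Wedge: pb − ps = 6.)
Per-tire burden: buyers $1, sellers $5.
Sellers take the larger share because supply is less price-elastic here (demand slope 5 vs supply slope 1).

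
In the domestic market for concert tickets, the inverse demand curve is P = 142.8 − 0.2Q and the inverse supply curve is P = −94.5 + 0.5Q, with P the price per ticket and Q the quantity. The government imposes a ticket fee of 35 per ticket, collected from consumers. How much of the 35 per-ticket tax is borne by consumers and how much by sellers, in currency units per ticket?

Rewrite in direct form: Qd = 714 − 5P and Qs = 2P + 189.
Without the tax, 714 − 5P = 2P + 189 gives 7P = 525, so P* = 75 and Q* = 339.
With the tax collected from consumers, demand (in seller-price terms) shifts: Qd = 714 − 5(P + 35).
Solving gives Q = 289 with consumers paying 85 and sellers receiving 50 (the 35 wedge).
Burden on consumers: 10; on sellers: 25. (They sum to 35.)

Consumers bear 10 per ticket; sellers bear 25 per ticket.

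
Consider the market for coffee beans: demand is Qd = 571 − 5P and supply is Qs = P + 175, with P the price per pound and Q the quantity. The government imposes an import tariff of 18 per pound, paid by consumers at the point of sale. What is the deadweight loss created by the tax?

Deadweight loss = 135.

Without the tax, 571 − 5P = P + 175 gives 6P = 396, so P* = 66 and Q* = 241.
With the tax collected from consumers, demand (in seller-price terms) shifts: Qd = 571 − 5(P + 18).
Solving gives Q = 226 with consumers paying 69 and sellers receiving 51 (the 18 wedge).
Quantity falls by |ΔQ| = |241 − 226| = 15.
DWL = ½ · t · |ΔQ| = ½ · 18 · 15 = 135.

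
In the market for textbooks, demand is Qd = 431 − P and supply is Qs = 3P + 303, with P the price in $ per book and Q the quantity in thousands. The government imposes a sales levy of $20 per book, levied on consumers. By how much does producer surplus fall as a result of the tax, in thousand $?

Without the tax, 431 − P = 3P + 303 gives 4P = 128, so P* = $32 and Q* = 399.
With the tax collected from consumers, demand (in seller-price terms) shifts: Qd = 431 − (P + 20).
New equilibrium: consumers pay $47, producers receive $27, Q = 384. (Wedge: Pb − Ps = 20.)
ΔPS is the trapezoid between Q = 384 and Q = 399 of height $5: ½ · (399 + 384) · 5 = $1957.5.

Producer surplus falls by $1957.5 thousand.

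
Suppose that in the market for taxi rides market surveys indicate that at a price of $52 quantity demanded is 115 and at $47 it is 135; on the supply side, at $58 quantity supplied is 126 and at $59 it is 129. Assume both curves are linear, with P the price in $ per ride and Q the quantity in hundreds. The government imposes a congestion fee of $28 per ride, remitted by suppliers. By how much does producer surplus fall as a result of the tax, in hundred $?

Producer surplus falls by $1392 hundred.

Demand slope: (135 − 115)/(47 − 52) = -4, so Qd = 323 − 4P.
Supply slope: (129 − 126)/(59 − 58) = 3, so Qs = 3P − 48.
Before the tax: set 323 − 4P = 3P − 48 → P* = $53, Q* = 111.
With the tax collected from suppliers, supply shifts: Qs = 3(P − 28) − 48.
New equilibrium: buyers pay $65, suppliers receive $37, Q = 63. (Wedge: Pb − Ps = 28.)
ΔPS is the trapezoid between Q = 63 and Q = 111 of height $16: ½ · (111 + 63) · 16 = $1392.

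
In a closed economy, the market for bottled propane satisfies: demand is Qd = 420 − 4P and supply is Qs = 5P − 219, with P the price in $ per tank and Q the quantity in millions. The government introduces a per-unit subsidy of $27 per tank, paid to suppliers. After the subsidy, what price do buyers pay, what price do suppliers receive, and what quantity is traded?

Before the subsidy: set 420 − 4P = 5P − 219 → P* = $71, Q* = 136.
With a per-unit subsidy paid to suppliers, each receives P + 27 per unit sold, so supply becomes Qs = 5(P + 27) − 219.
New equilibrium: buyers pay $56, suppliers receive $83, Q = 196. (Wedge: Pb − Ps = −27.)

Buyers pay $56; suppliers receive $83; quantity = 196.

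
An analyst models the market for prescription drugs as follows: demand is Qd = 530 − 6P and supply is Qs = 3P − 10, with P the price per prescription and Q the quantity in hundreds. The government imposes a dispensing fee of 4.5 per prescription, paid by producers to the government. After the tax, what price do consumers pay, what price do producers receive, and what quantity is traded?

Before the tax: set 530 − 6P = 3P − 10 → P* = 60, Q* = 170.
With the tax collected from producers, supply shifts: Qs = 3(P − 4.5) − 10.
New equilibrium: consumers pay 61.5, producers receive 57, Q = 161. (Wedge: Pb − Ps = 4.5.)
The less price-elastic side of the market bears the larger share of a per-unit tax.

Consumers pay 61.5; producers receive 57; quantity = 161.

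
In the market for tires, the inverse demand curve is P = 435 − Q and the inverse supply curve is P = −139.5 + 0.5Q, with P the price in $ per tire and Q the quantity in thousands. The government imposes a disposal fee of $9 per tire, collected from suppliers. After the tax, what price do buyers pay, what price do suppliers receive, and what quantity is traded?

Buyers pay $58; suppliers receive $49; quantity = 377.

Inverting to Q(P) form: Qd = 435 − P; Qs = 2P + 279.
Before the tax: set 435 − P = 2P + 279 → P* = $52, Q* = 383.
With the tax collected from suppliers, supply shifts: Qs = 2(P − 9) + 279.
New equilibrium: buyers pay $58, suppliers receive $49, Q = 377. (Wedge: Pb − Ps = 9.)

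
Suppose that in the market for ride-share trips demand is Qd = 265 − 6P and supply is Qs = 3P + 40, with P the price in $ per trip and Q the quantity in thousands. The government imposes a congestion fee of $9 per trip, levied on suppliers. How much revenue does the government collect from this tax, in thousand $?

Before the tax: set 265 − 6P = 3P + 40 → P* = $25, Q* = 115.
With the tax collected from suppliers, supply shifts: Qs = 3(P − 9) + 40.
Solving gives Q = 97 with consumers paying $28 and suppliers receiving $19 (the $9 wedge).
Revenue = t · Q = 9 · 97 = $873.

Tax revenue = $873 thousand.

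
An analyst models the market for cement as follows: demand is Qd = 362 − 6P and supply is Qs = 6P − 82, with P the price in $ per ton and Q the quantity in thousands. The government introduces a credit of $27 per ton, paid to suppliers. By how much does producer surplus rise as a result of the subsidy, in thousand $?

Before the subsidy: set 362 − 6P = 6P − 82 → P* = $37, Q* = 140.
With a per-unit subsidy paid to suppliers, each receives P + 27 per unit sold, so supply becomes Qs = 6(P + 27) − 82.
Solving gives Q = 221 with consumers paying $23.5 and suppliers receiving $50.5 (the $27 wedge).
ΔPS is the trapezoid between Q = 221 and Q = 140 of height $13.5: ½ · (140 + 221) · 13.5 = $2436.75.

Producer surplus rises by $2436.75 thousand.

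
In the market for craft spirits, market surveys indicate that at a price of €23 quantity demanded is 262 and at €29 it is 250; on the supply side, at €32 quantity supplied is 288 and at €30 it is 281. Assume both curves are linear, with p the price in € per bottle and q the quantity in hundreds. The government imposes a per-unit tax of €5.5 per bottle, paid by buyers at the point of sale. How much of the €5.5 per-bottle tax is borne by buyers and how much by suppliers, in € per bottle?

Buyers bear €3.5 per bottle; suppliers bear €2 per bottle.

Demand slope: (250 − 262)/(29 − 23) = -2, so qd = 308 − 2p.
Supply slope: (281 − 288)/(30 − 32) = 3.5, so qs = 3.5p + 176.
Before the tax: set 308 − 2p = 3.5p + 176 → p* = €24, q* = 260.
With the tax collected from buyers, demand (in seller-price terms) shifts: qd = 308 − 2(p + 5.5).
Solving gives q = 253 with buyers paying €27.5 and suppliers receiving €22 (the €5.5 wedge).
Burden on buyers: €3.5; on suppliers: €2. (They sum to €5.5.)
The less price-elastic side of the market bears the larger share of a per-unit tax.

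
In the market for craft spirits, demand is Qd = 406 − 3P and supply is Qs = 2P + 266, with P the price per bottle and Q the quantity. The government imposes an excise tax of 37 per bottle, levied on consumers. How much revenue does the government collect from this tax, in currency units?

Tax revenue = 10271.2.

Before the tax: set 406 − 3P = 2P + 266 → P* = 28, Q* = 322.
With the tax collected from consumers, demand (in seller-price terms) shifts: Qd = 406 − 3(P + 37).
Solving gives Q = 277.6 with consumers paying 42.8 and sellers receiving 5.8 (the 37 wedge).
Revenue = t · Q = 37 · 277.6 = 10271.2.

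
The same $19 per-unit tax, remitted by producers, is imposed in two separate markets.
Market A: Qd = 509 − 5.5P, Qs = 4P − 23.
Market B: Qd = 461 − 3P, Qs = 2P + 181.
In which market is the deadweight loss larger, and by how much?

Market A: pre-tax P* = $56, Q* = 201; post-tax Q = 157; deadweight loss = $418.
Market B: pre-tax P* = $56, Q* = 293; post-tax Q = 270.2; deadweight loss = $216.6.
Difference: $418 vs $216.6 → market A is larger by $201.4.

Market A, by $201.4.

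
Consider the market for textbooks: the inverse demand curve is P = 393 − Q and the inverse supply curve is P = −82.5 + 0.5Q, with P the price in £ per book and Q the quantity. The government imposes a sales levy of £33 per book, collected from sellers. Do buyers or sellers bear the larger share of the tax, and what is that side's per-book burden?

Buyers bear the larger share: £22 per book.

Inverting to Q(P) form: Qd = 393 − P; Qs = 2P + 165.
Without the tax, 393 − P = 2P + 165 gives 3P = 228, so P* = £76 and Q* = 317.
With the tax collected from sellers, supply shifts: Qs = 2(P − 33) + 165.
New equilibrium: buyers pay £98, sellers receive £65, Q = 295. (Wedge: Pb − Ps = 33.)
Per-book burden: buyers £22, sellers £11.
Buyers take the larger share because demand is less price-elastic here (demand slope 1 vs supply slope 2).
The less price-elastic side of the market bears the larger share of a per-unit tax.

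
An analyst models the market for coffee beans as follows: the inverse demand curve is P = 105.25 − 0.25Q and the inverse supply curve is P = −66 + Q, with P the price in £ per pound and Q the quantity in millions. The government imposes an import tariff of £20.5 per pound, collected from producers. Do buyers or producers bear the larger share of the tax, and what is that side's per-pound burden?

Rewrite in direct form: Qd = 421 − 4P and Qs = P + 66.
Before the tax: set 421 − 4P = P + 66 → P* = £71, Q* = 137.
With the tax collected from producers, supply shifts: Qs = (P − 20.5) + 66.
Solving gives Q = 120.6 with buyers paying £75.1 and producers receiving £54.6 (the £20.5 wedge).
Per-pound burden: buyers £4.1, producers £16.4.
Producers take the larger share because supply is less price-elastic here (demand slope 4 vs supply slope 1).

Producers bear the larger share: £16.4 per pound.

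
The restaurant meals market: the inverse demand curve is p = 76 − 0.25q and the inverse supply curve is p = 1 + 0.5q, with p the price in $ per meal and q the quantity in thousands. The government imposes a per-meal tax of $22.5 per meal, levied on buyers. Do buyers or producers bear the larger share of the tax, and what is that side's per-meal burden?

Producers bear the larger share: $15 per meal.

Inverting to q(p) form: qd = 304 − 4p; qs = 2p − 2.
Without the tax, 304 − 4p = 2p − 2 gives 6p = 306, so p* = $51 and q* = 100.
With the tax collected from buyers, demand (in seller-price terms) shifts: qd = 304 − 4(p + 22.5).
New equilibrium: buyers pay $58.5, producers receive $36, q = 70. (Wedge: pb − ps = 22.5.)
Per-meal burden: buyers $7.5, producers $15.
Producers take the larger share because supply is less price-elastic here (demand slope 4 vs supply slope 2).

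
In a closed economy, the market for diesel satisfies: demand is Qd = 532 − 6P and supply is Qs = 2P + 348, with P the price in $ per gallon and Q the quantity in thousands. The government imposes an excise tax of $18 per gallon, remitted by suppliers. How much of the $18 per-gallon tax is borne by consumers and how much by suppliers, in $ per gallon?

Consumers bear $4.5 per gallon; suppliers bear $13.5 per gallon.

Without the tax, 532 − 6P = 2P + 348 gives 8P = 184, so P* = $23 and Q* = 394.
With the tax collected from suppliers, supply shifts: Qs = 2(P − 18) + 348.
Solving gives Q = 367 with consumers paying $27.5 and suppliers receiving $9.5 (the $18 wedge).
Burden on consumers: $4.5; on suppliers: $13.5. (They sum to $18.)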